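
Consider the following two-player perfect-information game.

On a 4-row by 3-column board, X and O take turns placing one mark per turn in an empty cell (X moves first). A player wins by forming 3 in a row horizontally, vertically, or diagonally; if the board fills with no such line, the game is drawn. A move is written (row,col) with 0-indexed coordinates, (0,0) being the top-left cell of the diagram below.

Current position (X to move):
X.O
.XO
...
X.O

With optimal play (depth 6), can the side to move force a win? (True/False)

X winning at [X.O/.XO/.../X.O]: True

p1 X@[X.O/.XO/.../X.O]: (0,1)[XXO/.XO/.../X.O]-1 (1,0)[X.O/XXO/.../X.O]-1 (2,0)[X.O/.XO/X../X.O]-1 (2,1)[X.O/.XO/.X./X.O]-1 (2,2)[X.O/.XO/..X/X.O]+1* (3,1)[X.O/.XO/.../XXO]-1
p2 O@[X.O/.XO/..X/X.O] terminal -1; root [X.O/.XO/.../X.O] d6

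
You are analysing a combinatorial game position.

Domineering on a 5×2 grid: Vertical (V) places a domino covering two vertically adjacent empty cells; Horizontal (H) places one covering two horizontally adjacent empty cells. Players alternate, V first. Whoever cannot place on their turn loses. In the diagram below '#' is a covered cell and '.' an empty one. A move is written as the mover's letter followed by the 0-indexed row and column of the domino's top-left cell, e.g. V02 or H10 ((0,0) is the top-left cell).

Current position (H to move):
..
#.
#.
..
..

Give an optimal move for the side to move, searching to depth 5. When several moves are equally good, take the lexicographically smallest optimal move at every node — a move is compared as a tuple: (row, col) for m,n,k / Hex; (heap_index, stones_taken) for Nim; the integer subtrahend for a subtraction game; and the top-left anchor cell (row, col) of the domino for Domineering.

ply 1, H at ../#./#./../.. | H00=-1→##/#./#./../..; H30=+1→../#./#./##/..*; H40=+1→../#./#./../##
ply 2, V at ../#./#./##/.. | V01=-1→.#/##/#./##/..*; V11=-1→../##/##/##/..
ply 3, H at .#/##/#./##/.. | H40=+1→.#/##/#./##/##*
ply 4: .#/##/#./##/## is terminal -1 (V); from ../#./#./../.. depth 5

H's best at [../#./#./../..]: H30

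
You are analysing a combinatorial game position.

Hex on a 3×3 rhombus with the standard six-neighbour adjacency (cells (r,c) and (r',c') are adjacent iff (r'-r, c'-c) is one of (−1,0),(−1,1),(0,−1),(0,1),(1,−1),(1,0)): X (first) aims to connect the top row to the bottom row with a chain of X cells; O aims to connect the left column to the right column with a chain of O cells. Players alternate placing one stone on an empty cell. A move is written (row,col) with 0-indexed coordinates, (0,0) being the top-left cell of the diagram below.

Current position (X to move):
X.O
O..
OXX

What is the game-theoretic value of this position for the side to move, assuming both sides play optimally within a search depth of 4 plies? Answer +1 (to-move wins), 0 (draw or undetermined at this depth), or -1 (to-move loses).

value(X.O/O../OXX, X) = -1

p1 X@[X.O/O../OXX]: (0,1)[XXO/O../OXX]-1* (1,1)[X.O/OX./OXX]-1 (1,2)[X.O/O.X/OXX]-1
p2 O@[XXO/O../OXX]: (1,1)[XXO/OO./OXX]+1* (1,2)[XXO/O.O/OXX]-1
p3 X@[XXO/OO./OXX] terminal -1; root [X.O/O../OXX] d4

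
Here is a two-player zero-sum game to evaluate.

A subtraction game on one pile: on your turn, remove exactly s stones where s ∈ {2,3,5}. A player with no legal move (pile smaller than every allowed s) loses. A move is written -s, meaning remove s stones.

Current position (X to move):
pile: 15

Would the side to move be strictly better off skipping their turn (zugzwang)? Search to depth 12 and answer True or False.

zugzwang(15, X) = True

p1 X@[15]: -2[13]-1* -3[12]-1 -5[10]-1
p2 O@[13]: -2[11]-1 -3[10]-1 -5[8]+1*
p3 X@[8]: -2[6]-1* -3[5]-1 -5[3]-1
p4 O@[6]: -2[4]-1 -3[3]-1 -5[1]+1*
p5 X@[1] terminal -1; root [15] d12
suppose X passes — search the same position with O to move:
pass> p1 O@[15]: -2[13]-1* -3[12]-1 -5[10]-1
pass> p2 X@[13]: -2[11]-1 -3[10]-1 -5[8]+1*
pass> p3 O@[8]: -2[6]-1* -3[5]-1 -5[3]-1
pass> p4 X@[6]: -2[4]-1 -3[3]-1 -5[1]+1*
pass> p5 O@[1] terminal -1; root [15] d12
for X: play -1, pass +1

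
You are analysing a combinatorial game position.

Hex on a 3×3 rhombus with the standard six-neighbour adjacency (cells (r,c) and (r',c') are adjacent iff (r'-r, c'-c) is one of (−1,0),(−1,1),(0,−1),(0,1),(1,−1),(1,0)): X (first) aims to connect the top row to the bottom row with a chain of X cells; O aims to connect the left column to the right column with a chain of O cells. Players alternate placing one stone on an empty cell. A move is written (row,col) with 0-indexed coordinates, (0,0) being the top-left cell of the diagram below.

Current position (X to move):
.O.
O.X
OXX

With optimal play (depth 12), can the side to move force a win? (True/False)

X winning at [.O./O.X/OXX]: True

ply 1, X at .O./O.X/OXX | (0,0)=-1→XO./O.X/OXX; (0,2)=+1→.OX/O.X/OXX*; (1,1)=-1→.O./OXX/OXX
ply 2: .OX/O.X/OXX is terminal -1 (O); from .O./O.X/OXX depth 12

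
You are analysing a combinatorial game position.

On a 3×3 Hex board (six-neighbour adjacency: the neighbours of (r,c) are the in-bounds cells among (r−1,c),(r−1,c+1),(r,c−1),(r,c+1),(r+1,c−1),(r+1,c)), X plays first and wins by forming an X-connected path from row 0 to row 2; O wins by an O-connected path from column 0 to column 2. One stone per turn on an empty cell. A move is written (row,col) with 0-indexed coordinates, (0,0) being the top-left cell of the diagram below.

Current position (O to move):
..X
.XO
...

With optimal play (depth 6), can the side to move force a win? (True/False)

p1 O@[..X/.XO/...]: (0,0)[O.X/.XO/...]-1* (0,1)[.OX/.XO/...]-1 (1,0)[..X/OXO/...]-1 (2,0)[..X/.XO/O..]-1 (2,1)[..X/.XO/.O.]-1 (2,2)[..X/.XO/..O]-1
p2 X@[O.X/.XO/...]: (0,1)[OXX/.XO/...]+1* (1,0)[O.X/XXO/...]+1 (2,0)[O.X/.XO/X..]+1 (2,1)[O.X/.XO/.X.]+1 (2,2)[O.X/.XO/..X]+1
p3 O@[OXX/.XO/...]: (1,0)[OXX/OXO/...]-1* (2,0)[OXX/.XO/O..]-1 (2,1)[OXX/.XO/.O.]-1 (2,2)[OXX/.XO/..O]-1
p4 X@[OXX/OXO/...]: (2,0)[OXX/OXO/X..]+1* (2,1)[OXX/OXO/.X.]+1 (2,2)[OXX/OXO/..X]+1
p5 O@[OXX/OXO/X..] terminal -1; root [..X/.XO/...] d6

O winning at [..X/.XO/...]: False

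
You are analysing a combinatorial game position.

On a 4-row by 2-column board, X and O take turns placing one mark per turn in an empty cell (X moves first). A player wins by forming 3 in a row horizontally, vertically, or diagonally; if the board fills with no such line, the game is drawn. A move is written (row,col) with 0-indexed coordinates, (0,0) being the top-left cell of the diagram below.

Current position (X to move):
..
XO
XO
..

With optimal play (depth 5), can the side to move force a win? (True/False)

X winning at [../XO/XO/..]: True

p1 X@[../XO/XO/..]: (0,0)[X./XO/XO/..]+1* (0,1)[.X/XO/XO/..]-1 (3,0)[../XO/XO/X.]+1 (3,1)[../XO/XO/.X]-1
p2 O@[X./XO/XO/..] terminal -1; root [../XO/XO/..] d5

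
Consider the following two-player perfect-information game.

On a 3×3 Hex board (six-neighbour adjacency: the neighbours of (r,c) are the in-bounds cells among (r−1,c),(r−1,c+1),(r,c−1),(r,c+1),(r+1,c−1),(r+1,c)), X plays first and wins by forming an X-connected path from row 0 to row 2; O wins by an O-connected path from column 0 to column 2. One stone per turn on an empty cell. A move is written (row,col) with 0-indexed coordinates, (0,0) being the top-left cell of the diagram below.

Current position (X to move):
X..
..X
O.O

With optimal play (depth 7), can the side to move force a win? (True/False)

[X../..X/O.O] X move#1: (0,1):-1/XX./..X/O.O, (0,2):-1/X.X/..X/O.O, (1,0):-1/X../X.X/O.O, (1,1):-1/X../.XX/O.O, (2,1):+1/X../..X/OXO*
[X../..X/OXO] O move#2: (0,1):-1/XO./..X/OXO*, (0,2):-1/X.O/..X/OXO, (1,0):-1/X../O.X/OXO, (1,1):-1/X../.OX/OXO
[XO./..X/OXO] X move#3: (0,2):+1/XOX/..X/OXO*, (1,0):+1/XO./X.X/OXO, (1,1):+1/XO./.XX/OXO
[XOX/..X/OXO] end (terminal -1, O#4); searched X../..X/O.O to 7

X winning at [X../..X/O.O]: True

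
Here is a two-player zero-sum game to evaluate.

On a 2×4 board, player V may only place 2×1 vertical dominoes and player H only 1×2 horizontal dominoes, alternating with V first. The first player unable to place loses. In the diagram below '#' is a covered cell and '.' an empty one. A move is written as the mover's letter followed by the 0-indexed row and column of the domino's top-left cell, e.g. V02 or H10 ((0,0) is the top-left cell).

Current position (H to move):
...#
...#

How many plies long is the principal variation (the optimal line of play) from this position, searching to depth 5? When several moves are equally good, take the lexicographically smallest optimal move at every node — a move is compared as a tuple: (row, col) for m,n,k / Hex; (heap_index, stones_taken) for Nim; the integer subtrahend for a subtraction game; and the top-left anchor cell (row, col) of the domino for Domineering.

[...#/...#] H move#1: H00:+1/##.#/...#*, H01:+1/.###/...#, H10:+1/...#/##.#, H11:+1/...#/.###
[##.#/...#] V move#2: V02:-1/####/..##*
[####/..##] H move#3: H10:+1/####/####*
[####/####] end (terminal -1, V#4); searched ...#/...# to 5

PV length from [...#/...#]: 3 plies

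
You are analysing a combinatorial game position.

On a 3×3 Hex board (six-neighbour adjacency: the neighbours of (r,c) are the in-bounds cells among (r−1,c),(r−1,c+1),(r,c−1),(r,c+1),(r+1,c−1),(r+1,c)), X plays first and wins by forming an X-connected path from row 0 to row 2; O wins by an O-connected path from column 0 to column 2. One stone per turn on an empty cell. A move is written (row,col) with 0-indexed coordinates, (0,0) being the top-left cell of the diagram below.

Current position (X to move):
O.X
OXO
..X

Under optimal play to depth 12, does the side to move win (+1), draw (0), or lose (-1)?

ply 1, X at O.X/OXO/..X | (0,1)=+1→OXX/OXO/..X*; (2,0)=+1→O.X/OXO/X.X; (2,1)=+1→O.X/OXO/.XX
ply 2, O at OXX/OXO/..X | (2,0)=-1→OXX/OXO/O.X*; (2,1)=-1→OXX/OXO/.OX
ply 3, X at OXX/OXO/O.X | (2,1)=+1→OXX/OXO/OXX*
ply 4: OXX/OXO/OXX is terminal -1 (O); from O.X/OXO/..X depth 12

value(O.X/OXO/..X, X) = +1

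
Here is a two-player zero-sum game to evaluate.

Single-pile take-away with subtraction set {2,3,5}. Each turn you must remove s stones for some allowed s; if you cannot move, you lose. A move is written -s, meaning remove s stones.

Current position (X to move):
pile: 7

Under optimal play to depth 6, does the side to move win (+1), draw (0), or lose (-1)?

p1 X@[7]: -2[5]-1* -3[4]-1 -5[2]-1
p2 O@[5]: -2[3]-1 -3[2]-1 -5[0]+1*
p3 X@[0] terminal -1; root [7] d6

value(7, X) = -1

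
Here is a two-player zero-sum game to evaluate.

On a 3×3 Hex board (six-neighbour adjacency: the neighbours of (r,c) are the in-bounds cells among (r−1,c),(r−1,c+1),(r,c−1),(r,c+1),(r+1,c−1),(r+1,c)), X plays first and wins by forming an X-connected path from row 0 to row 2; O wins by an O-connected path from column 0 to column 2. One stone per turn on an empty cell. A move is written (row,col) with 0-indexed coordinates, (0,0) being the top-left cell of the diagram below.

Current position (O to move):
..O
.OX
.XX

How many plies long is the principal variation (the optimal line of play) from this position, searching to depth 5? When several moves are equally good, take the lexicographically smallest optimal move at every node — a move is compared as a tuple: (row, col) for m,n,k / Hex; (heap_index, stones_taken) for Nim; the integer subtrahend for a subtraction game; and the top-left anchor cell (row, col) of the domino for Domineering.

[..O/.OX/.XX] O move#1: (0,0):+1/O.O/.OX/.XX*, (0,1):+1/.OO/.OX/.XX, (1,0):+1/..O/OOX/.XX, (2,0):+1/..O/.OX/OXX
[O.O/.OX/.XX] X move#2: (0,1):-1/OXO/.OX/.XX*, (1,0):-1/O.O/XOX/.XX, (2,0):-1/O.O/.OX/XXX
[OXO/.OX/.XX] O move#3: (1,0):+1/OXO/OOX/.XX*, (2,0):+1/OXO/.OX/OXX
[OXO/OOX/.XX] end (terminal -1, X#4); searched ..O/.OX/.XX to 5

PV length from [..O/.OX/.XX]: 3 plies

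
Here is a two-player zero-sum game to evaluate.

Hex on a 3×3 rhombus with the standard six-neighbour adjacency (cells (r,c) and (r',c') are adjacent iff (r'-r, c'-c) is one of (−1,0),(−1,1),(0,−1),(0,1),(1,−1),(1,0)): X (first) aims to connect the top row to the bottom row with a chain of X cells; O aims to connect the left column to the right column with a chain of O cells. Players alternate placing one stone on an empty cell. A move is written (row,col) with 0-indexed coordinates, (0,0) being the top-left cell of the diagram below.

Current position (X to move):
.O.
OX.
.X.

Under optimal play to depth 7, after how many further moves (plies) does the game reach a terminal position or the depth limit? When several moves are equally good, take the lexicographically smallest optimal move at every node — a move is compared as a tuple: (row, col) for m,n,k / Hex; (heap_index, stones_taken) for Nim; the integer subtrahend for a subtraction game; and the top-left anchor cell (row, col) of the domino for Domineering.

PV length from [.O./OX./.X.]: 1 ply

p1 X@[.O./OX./.X.]: (0,0)[XO./OX./.X.]-1 (0,2)[.OX/OX./.X.]+1* (1,2)[.O./OXX/.X.]-1 (2,0)[.O./OX./XX.]-1 (2,2)[.O./OX./.XX]-1
p2 O@[.OX/OX./.X.] terminal -1; root [.O./OX./.X.] d7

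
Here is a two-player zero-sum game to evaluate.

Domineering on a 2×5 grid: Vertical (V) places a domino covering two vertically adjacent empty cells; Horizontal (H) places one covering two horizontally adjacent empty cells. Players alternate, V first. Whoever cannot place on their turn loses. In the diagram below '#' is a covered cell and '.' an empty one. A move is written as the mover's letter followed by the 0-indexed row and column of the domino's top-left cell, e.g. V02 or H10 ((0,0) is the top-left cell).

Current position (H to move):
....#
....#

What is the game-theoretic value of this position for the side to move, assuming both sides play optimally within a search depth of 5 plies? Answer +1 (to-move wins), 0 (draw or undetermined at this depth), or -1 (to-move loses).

ply 1, H at ....#/....# | H00=-1→##..#/....#; H01=+1→.##.#/....#*; H02=-1→..###/....#; H10=-1→....#/##..#; H11=+1→....#/.##.#; H12=-1→....#/..###
ply 2, V at .##.#/....# | V00=-1→###.#/#...#*; V03=-1→.####/...##
ply 3, H at ###.#/#...# | H11=-1→###.#/###.#; H12=+1→###.#/#.###*
ply 4: ###.#/#.### is terminal -1 (V); from ....#/....# depth 5

value(....#/....#, H) = +1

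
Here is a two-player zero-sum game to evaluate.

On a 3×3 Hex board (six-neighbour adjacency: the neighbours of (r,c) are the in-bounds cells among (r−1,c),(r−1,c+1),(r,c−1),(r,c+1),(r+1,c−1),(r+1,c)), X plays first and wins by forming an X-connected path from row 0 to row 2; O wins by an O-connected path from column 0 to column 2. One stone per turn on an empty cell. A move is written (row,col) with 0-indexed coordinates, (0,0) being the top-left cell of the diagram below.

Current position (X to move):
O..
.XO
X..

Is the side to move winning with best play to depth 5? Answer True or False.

X winning at [O../.XO/X..]: True

p1 X@[O../.XO/X..]: (0,1)[OX./.XO/X..]+1* (0,2)[O.X/.XO/X..]+1 (1,0)[O../XXO/X..]+1 (2,1)[O../.XO/XX.]+1 (2,2)[O../.XO/X.X]+1
p2 O@[OX./.XO/X..] terminal -1; root [O../.XO/X..] d5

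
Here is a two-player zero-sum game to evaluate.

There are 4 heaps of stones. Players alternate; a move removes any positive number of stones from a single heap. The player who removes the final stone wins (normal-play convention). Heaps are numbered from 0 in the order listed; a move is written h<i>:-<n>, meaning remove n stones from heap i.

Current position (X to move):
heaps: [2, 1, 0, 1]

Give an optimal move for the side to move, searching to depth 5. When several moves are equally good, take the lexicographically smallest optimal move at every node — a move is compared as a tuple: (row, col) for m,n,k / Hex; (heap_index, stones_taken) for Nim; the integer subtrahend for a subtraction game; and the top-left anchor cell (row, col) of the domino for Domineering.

p1 X@[(2,1,0,1)]: h0:-1[(1,1,0,1)]-1 h0:-2[(0,1,0,1)]+1* h1:-1[(2,0,0,1)]-1 h3:-1[(2,1,0,0)]-1
p2 O@[(0,1,0,1)]: h1:-1[(0,0,0,1)]-1* h3:-1[(0,1,0,0)]-1
p3 X@[(0,0,0,1)]: h3:-1[(0,0,0,0)]+1*
p4 O@[(0,0,0,0)] terminal -1; root [(2,1,0,1)] d5

X's best at [(2,1,0,1)]: h0:-2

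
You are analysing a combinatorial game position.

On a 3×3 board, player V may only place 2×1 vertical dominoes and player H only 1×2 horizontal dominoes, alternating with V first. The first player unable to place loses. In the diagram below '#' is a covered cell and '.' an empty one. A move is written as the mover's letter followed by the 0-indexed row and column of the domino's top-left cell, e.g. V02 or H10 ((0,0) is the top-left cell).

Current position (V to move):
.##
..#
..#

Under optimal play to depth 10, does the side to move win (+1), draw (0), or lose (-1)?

ply 1, V at .##/..#/..# | V00=-1→###/#.#/..#; V10=+1→.##/#.#/#.#*; V11=+1→.##/.##/.##
ply 2: .##/#.#/#.# is terminal -1 (H); from .##/..#/..# depth 10

value(.##/..#/..#, V) = +1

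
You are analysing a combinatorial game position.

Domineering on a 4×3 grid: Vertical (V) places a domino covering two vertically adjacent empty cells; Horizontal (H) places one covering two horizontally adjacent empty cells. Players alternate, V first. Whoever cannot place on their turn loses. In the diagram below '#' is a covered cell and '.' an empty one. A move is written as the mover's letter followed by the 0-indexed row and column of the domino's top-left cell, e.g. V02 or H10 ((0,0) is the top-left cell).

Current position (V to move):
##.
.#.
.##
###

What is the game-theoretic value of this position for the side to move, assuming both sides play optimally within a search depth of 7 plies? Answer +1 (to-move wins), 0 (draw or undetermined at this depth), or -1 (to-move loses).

p1 V@[##./.#./.##/###]: V02[###/.##/.##/###]+1* V10[##./##./###/###]+1
p2 H@[###/.##/.##/###] terminal -1; root [##./.#./.##/###] d7

value(##./.#./.##/###, V) = +1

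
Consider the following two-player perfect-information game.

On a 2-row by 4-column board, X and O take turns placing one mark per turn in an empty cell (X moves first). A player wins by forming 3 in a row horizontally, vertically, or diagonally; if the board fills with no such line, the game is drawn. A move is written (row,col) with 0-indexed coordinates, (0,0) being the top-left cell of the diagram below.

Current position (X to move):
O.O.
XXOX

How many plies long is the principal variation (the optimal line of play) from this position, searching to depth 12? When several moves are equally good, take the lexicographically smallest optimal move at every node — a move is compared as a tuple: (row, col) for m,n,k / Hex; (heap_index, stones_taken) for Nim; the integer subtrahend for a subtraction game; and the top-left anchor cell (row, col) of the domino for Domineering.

PV length from [O.O./XXOX]: 2 plies

[O.O./XXOX] X move#1: (0,1):+0/OXO./XXOX*, (0,3):-1/O.OX/XXOX
[OXO./XXOX] O move#2: (0,3):+0/OXOO/XXOX*
[OXOO/XXOX] end (terminal +0, X#3); searched O.O./XXOX to 12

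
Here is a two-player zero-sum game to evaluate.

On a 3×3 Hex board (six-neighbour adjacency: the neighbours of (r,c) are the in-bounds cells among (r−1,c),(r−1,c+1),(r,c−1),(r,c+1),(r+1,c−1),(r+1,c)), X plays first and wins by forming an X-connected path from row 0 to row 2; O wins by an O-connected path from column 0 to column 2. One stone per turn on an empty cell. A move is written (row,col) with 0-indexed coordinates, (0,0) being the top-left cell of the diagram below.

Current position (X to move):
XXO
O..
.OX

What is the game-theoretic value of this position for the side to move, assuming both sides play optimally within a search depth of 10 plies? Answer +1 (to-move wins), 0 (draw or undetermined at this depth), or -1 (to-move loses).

value(XXO/O../.OX, X) = +1

[XXO/O../.OX] X move#1: (1,1):+1/XXO/OX./.OX*, (1,2):-1/XXO/O.X/.OX, (2,0):-1/XXO/O../XOX
[XXO/OX./.OX] O move#2: (1,2):-1/XXO/OXO/.OX*, (2,0):-1/XXO/OX./OOX
[XXO/OXO/.OX] X move#3: (2,0):+1/XXO/OXO/XOX*
[XXO/OXO/XOX] end (terminal -1, O#4); searched XXO/O../.OX to 10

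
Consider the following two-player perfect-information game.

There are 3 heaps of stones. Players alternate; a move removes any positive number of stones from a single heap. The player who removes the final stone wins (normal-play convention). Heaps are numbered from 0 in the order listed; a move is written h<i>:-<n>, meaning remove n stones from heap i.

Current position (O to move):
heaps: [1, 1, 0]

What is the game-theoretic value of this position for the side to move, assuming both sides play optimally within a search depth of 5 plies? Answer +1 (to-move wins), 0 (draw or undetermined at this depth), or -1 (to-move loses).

[(1,1,0)] O move#1: h0:-1:-1/(0,1,0)*, h1:-1:-1/(1,0,0)
[(0,1,0)] X move#2: h1:-1:+1/(0,0,0)*
[(0,0,0)] end (terminal -1, O#3); searched (1,1,0) to 5

value((1,1,0), O) = -1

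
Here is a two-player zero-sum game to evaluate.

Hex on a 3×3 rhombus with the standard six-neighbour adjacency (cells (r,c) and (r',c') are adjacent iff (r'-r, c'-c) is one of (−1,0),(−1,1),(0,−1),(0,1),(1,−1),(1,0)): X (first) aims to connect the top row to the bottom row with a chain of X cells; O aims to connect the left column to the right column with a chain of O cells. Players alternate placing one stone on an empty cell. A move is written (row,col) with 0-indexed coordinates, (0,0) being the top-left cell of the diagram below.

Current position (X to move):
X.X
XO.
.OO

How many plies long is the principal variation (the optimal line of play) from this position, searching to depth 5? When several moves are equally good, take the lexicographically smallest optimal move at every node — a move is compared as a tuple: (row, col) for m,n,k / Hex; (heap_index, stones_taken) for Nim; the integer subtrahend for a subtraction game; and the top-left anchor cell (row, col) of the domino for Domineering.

p1 X@[X.X/XO./.OO]: (0,1)[XXX/XO./.OO]-1 (1,2)[X.X/XOX/.OO]-1 (2,0)[X.X/XO./XOO]+1*
p2 O@[X.X/XO./XOO] terminal -1; root [X.X/XO./.OO] d5

PV length from [X.X/XO./.OO]: 1 ply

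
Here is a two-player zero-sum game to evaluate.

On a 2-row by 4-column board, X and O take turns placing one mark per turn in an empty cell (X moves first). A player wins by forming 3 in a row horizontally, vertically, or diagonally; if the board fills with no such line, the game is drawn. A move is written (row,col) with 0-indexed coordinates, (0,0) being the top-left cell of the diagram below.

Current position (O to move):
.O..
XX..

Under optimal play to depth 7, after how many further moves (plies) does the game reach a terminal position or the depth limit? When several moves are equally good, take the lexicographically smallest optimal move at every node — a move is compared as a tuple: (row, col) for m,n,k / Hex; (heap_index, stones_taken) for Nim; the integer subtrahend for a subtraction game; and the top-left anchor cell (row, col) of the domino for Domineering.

ply 1, O at .O../XX.. | (0,0)=-1→OO../XX..; (0,2)=-1→.OO./XX..; (0,3)=-1→.O.O/XX..; (1,2)=+0→.O../XXO.*; (1,3)=-1→.O../XX.O
ply 2, X at .O../XXO. | (0,0)=+0→XO../XXO.*; (0,2)=+0→.OX./XXO.; (0,3)=+0→.O.X/XXO.; (1,3)=-1→.O../XXOX
ply 3, O at XO../XXO. | (0,2)=+0→XOO./XXO.*; (0,3)=+0→XO.O/XXO.; (1,3)=+0→XO../XXOO
ply 4, X at XOO./XXO. | (0,3)=+0→XOOX/XXO.*; (1,3)=-1→XOO./XXOX
ply 5, O at XOOX/XXO. | (1,3)=+0→XOOX/XXOO*
ply 6: XOOX/XXOO is terminal +0 (X); from .O../XX.. depth 7

PV length from [.O../XX..]: 5 plies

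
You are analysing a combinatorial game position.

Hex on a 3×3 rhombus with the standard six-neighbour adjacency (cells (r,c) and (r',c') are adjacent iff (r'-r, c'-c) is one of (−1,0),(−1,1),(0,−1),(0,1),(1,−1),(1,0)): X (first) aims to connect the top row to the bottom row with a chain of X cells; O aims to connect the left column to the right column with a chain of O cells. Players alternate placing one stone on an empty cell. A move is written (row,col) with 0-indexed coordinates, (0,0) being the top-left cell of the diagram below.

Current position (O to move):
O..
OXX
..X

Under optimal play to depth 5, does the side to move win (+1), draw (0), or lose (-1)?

value(O../OXX/..X, O) = -1

ply 1, O at O../OXX/..X | (0,1)=-1→OO./OXX/..X*; (0,2)=-1→O.O/OXX/..X; (2,0)=-1→O../OXX/O.X; (2,1)=-1→O../OXX/.OX
ply 2, X at OO./OXX/..X | (0,2)=+1→OOX/OXX/..X*; (2,0)=-1→OO./OXX/X.X; (2,1)=-1→OO./OXX/.XX
ply 3: OOX/OXX/..X is terminal -1 (O); from O../OXX/..X depth 5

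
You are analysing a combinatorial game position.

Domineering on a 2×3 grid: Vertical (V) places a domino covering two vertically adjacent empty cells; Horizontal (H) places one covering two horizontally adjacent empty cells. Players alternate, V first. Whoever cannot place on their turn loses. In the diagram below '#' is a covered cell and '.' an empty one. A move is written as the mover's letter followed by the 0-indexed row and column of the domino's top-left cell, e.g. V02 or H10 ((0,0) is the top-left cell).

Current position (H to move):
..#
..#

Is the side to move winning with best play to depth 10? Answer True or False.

ply 1, H at ..#/..# | H00=+1→###/..#*; H10=+1→..#/###
ply 2: ###/..# is terminal -1 (V); from ..#/..# depth 10

H winning at [..#/..#]: True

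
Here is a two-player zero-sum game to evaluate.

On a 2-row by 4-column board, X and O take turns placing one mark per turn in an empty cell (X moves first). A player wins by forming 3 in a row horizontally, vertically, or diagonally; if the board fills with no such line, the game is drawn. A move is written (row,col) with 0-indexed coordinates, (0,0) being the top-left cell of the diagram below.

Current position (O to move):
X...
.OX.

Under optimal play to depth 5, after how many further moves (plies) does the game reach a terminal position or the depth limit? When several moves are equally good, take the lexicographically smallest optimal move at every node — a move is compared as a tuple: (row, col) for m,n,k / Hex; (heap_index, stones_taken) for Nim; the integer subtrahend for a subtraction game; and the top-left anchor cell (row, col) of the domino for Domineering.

ply 1, O at X.../.OX. | (0,1)=+0→XO../.OX.*; (0,2)=+0→X.O./.OX.; (0,3)=+0→X..O/.OX.; (1,0)=+0→X.../OOX.; (1,3)=+0→X.../.OXO
ply 2, X at XO../.OX. | (0,2)=+0→XOX./.OX.*; (0,3)=+0→XO.X/.OX.; (1,0)=+0→XO../XOX.; (1,3)=+0→XO../.OXX
ply 3, O at XOX./.OX. | (0,3)=+0→XOXO/.OX.*; (1,0)=+0→XOX./OOX.; (1,3)=+0→XOX./.OXO
ply 4, X at XOXO/.OX. | (1,0)=+0→XOXO/XOX.*; (1,3)=+0→XOXO/.OXX
ply 5, O at XOXO/XOX. | (1,3)=+0→XOXO/XOXO*
ply 6: XOXO/XOXO is terminal +0 (X); from X.../.OX. depth 5

PV length from [X.../.OX.]: 5 plies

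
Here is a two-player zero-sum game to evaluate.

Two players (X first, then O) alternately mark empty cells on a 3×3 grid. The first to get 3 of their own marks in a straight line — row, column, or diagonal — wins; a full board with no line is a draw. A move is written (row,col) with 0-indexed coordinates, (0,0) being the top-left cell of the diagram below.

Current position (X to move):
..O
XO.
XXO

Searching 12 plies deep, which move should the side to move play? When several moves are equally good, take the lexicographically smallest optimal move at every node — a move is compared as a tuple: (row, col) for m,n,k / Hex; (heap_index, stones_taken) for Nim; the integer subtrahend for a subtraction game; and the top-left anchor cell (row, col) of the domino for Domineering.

X's best at [..O/XO./XXO]: (0,0)

[..O/XO./XXO] X move#1: (0,0):+1/X.O/XO./XXO*, (0,1):-1/.XO/XO./XXO, (1,2):-1/..O/XOX/XXO
[X.O/XO./XXO] end (terminal -1, O#2); searched ..O/XO./XXO to 12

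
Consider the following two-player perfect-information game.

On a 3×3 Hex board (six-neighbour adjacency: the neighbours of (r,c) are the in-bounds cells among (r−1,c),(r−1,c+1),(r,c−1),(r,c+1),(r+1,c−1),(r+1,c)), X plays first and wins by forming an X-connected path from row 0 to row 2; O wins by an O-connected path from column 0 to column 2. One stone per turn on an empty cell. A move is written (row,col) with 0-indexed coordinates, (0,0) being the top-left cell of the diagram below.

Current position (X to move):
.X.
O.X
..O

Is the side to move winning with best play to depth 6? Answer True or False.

p1 X@[.X./O.X/..O]: (0,0)[XX./O.X/..O]-1 (0,2)[.XX/O.X/..O]-1 (1,1)[.X./OXX/..O]+1* (2,0)[.X./O.X/X.O]-1 (2,1)[.X./O.X/.XO]+1
p2 O@[.X./OXX/..O]: (0,0)[OX./OXX/..O]-1* (0,2)[.XO/OXX/..O]-1 (2,0)[.X./OXX/O.O]-1 (2,1)[.X./OXX/.OO]-1
p3 X@[OX./OXX/..O]: (0,2)[OXX/OXX/..O]+1* (2,0)[OX./OXX/X.O]+1 (2,1)[OX./OXX/.XO]+1
p4 O@[OXX/OXX/..O]: (2,0)[OXX/OXX/O.O]-1* (2,1)[OXX/OXX/.OO]-1
p5 X@[OXX/OXX/O.O]: (2,1)[OXX/OXX/OXO]+1*
p6 O@[OXX/OXX/OXO] terminal -1; root [.X./O.X/..O] d6

X winning at [.X./O.X/..O]: True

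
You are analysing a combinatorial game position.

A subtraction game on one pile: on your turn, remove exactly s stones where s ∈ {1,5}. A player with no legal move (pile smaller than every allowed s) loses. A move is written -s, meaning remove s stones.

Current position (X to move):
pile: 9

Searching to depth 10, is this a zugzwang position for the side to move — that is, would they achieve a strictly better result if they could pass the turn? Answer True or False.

p1 X@[9]: -1[8]+1* -5[4]+1
p2 O@[8]: -1[7]-1* -5[3]-1
p3 X@[7]: -1[6]+1* -5[2]+1
p4 O@[6]: -1[5]-1* -5[1]-1
p5 X@[5]: -1[4]+1* -5[0]+1
p6 O@[4]: -1[3]-1*
p7 X@[3]: -1[2]+1*
p8 O@[2]: -1[1]-1*
p9 X@[1]: -1[0]+1*
p10 O@[0] terminal -1; root [9] d10
pass branch (O moves first from the same position):
  | p1 O@[9]: -1[8]+1* -5[4]+1
  | p2 X@[8]: -1[7]-1* -5[3]-1
  | p3 O@[7]: -1[6]+1* -5[2]+1
  | p4 X@[6]: -1[5]-1* -5[1]-1
  | p5 O@[5]: -1[4]+1* -5[0]+1
  | p6 X@[4]: -1[3]-1*
  | p7 O@[3]: -1[2]+1*
  | p8 X@[2]: -1[1]-1*
  | p9 O@[1]: -1[0]+1*
  | p10 X@[0] terminal -1; root [9] d10
X moving scores +1; X passing scores -1

zugzwang(9, X) = False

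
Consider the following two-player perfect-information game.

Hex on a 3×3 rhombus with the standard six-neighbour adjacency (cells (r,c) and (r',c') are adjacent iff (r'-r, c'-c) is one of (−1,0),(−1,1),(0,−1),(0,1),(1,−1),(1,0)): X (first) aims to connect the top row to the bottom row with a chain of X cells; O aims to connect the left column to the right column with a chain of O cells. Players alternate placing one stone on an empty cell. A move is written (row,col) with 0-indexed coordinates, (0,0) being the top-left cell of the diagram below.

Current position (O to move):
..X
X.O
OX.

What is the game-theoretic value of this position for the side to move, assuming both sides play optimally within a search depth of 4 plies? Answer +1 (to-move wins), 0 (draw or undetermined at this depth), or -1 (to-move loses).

[..X/X.O/OX.] O move#1: (0,0):-1/O.X/X.O/OX., (0,1):-1/.OX/X.O/OX., (1,1):+1/..X/XOO/OX.*, (2,2):-1/..X/X.O/OXO
[..X/XOO/OX.] end (terminal -1, X#2); searched ..X/X.O/OX. to 4

value(..X/X.O/OX., O) = +1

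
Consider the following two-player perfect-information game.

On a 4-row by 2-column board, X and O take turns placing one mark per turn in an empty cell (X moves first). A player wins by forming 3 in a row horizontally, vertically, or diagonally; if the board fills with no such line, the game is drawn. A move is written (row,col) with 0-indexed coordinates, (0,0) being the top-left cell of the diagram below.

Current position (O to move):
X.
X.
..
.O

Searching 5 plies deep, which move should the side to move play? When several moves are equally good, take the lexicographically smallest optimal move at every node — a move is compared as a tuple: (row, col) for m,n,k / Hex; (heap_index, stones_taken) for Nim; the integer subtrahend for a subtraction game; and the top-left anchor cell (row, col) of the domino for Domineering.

p1 O@[X./X./../.O]: (0,1)[XO/X./../.O]-1 (1,1)[X./XO/../.O]-1 (2,0)[X./X./O./.O]+0* (2,1)[X./X./.O/.O]-1 (3,0)[X./X./../OO]-1
p2 X@[X./X./O./.O]: (0,1)[XX/X./O./.O]+0* (1,1)[X./XX/O./.O]+0 (2,1)[X./X./OX/.O]+0 (3,0)[X./X./O./XO]+0
p3 O@[XX/X./O./.O]: (1,1)[XX/XO/O./.O]+0* (2,1)[XX/X./OO/.O]+0 (3,0)[XX/X./O./OO]+0
p4 X@[XX/XO/O./.O]: (2,1)[XX/XO/OX/.O]+0* (3,0)[XX/XO/O./XO]-1
p5 O@[XX/XO/OX/.O]: (3,0)[XX/XO/OX/OO]+0*
p6 X@[XX/XO/OX/OO] terminal +0; root [X./X./../.O] d5

O's best at [X./X./../.O]: (2,0)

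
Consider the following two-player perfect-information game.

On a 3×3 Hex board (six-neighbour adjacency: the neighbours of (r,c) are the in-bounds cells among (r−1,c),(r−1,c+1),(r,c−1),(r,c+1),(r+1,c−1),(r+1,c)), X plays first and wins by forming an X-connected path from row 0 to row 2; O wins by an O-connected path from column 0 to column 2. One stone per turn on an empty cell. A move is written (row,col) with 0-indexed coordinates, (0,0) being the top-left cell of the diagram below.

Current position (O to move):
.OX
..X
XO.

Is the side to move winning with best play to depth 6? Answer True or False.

O winning at [.OX/..X/XO.]: False

p1 O@[.OX/..X/XO.]: (0,0)[OOX/..X/XO.]-1* (1,0)[.OX/O.X/XO.]-1 (1,1)[.OX/.OX/XO.]-1 (2,2)[.OX/..X/XOO]-1
p2 X@[OOX/..X/XO.]: (1,0)[OOX/X.X/XO.]+1* (1,1)[OOX/.XX/XO.]+1 (2,2)[OOX/..X/XOX]+1
p3 O@[OOX/X.X/XO.]: (1,1)[OOX/XOX/XO.]-1* (2,2)[OOX/X.X/XOO]-1
p4 X@[OOX/XOX/XO.]: (2,2)[OOX/XOX/XOX]+1*
p5 O@[OOX/XOX/XOX] terminal -1; root [.OX/..X/XO.] d6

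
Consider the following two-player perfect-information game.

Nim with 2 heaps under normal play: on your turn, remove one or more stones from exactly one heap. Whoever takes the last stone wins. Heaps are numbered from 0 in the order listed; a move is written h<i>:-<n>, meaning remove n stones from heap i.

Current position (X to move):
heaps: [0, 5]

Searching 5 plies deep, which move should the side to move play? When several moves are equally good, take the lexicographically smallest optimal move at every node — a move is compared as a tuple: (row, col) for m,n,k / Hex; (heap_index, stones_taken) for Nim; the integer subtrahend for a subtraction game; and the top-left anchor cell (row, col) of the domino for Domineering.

[(0,5)] X move#1: h1:-1:-1/(0,4), h1:-2:-1/(0,3), h1:-3:-1/(0,2), h1:-4:-1/(0,1), h1:-5:+1/(0,0)*
[(0,0)] end (terminal -1, O#2); searched (0,5) to 5

X's best at [(0,5)]: h1:-5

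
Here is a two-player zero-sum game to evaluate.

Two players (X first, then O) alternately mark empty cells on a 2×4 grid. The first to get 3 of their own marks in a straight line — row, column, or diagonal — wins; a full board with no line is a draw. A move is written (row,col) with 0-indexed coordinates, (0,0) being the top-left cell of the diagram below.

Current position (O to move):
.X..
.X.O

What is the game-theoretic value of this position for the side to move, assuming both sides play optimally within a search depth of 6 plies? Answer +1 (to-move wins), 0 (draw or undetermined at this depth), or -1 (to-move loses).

[.X../.X.O] O move#1: (0,0):+0/OX../.X.O*, (0,2):+0/.XO./.X.O, (0,3):+0/.X.O/.X.O, (1,0):-1/.X../OX.O, (1,2):-1/.X../.XOO
[OX../.X.O] X move#2: (0,2):+0/OXX./.X.O*, (0,3):+0/OX.X/.X.O, (1,0):+0/OX../XX.O, (1,2):+0/OX../.XXO
[OXX./.X.O] O move#3: (0,3):+0/OXXO/.X.O*, (1,0):-1/OXX./OX.O, (1,2):-1/OXX./.XOO
[OXXO/.X.O] X move#4: (1,0):+0/OXXO/XX.O*, (1,2):+0/OXXO/.XXO
[OXXO/XX.O] O move#5: (1,2):+0/OXXO/XXOO*
[OXXO/XXOO] end (terminal +0, X#6); searched .X../.X.O to 6

value(.X../.X.O, O) = 0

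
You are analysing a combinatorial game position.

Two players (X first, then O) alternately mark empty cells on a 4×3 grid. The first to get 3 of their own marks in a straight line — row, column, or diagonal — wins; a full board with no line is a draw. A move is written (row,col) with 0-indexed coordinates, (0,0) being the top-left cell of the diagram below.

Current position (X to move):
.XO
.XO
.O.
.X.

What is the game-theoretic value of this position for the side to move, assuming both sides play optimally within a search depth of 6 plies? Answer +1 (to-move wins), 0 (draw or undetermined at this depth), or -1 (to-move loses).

[.XO/.XO/.O./.X.] X move#1: (0,0):-1/XXO/.XO/.O./.X.*, (1,0):-1/.XO/XXO/.O./.X., (2,0):-1/.XO/.XO/XO./.X., (2,2):-1/.XO/.XO/.OX/.X., (3,0):-1/.XO/.XO/.O./XX., (3,2):-1/.XO/.XO/.O./.XX
[XXO/.XO/.O./.X.] O move#2: (1,0):-1/XXO/OXO/.O./.X., (2,0):-1/XXO/.XO/OO./.X., (2,2):+1/XXO/.XO/.OO/.X.*, (3,0):+1/XXO/.XO/.O./OX., (3,2):-1/XXO/.XO/.O./.XO
[XXO/.XO/.OO/.X.] end (terminal -1, X#3); searched .XO/.XO/.O./.X. to 6

value(.XO/.XO/.O./.X., X) = -1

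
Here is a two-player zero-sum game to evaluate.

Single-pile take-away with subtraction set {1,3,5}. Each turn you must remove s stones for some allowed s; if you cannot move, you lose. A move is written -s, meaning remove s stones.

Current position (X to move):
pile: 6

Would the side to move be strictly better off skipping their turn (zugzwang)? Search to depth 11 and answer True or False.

zugzwang(6, X) = True

p1 X@[6]: -1[5]-1* -3[3]-1 -5[1]-1
p2 O@[5]: -1[4]+1* -3[2]+1 -5[0]+1
p3 X@[4]: -1[3]-1* -3[1]-1
p4 O@[3]: -1[2]+1* -3[0]+1
p5 X@[2]: -1[1]-1*
p6 O@[1]: -1[0]+1*
p7 X@[0] terminal -1; root [6] d11
suppose X passes — search the same position with O to move:
pass> p1 O@[6]: -1[5]-1* -3[3]-1 -5[1]-1
pass> p2 X@[5]: -1[4]+1* -3[2]+1 -5[0]+1
pass> p3 O@[4]: -1[3]-1* -3[1]-1
pass> p4 X@[3]: -1[2]+1* -3[0]+1
pass> p5 O@[2]: -1[1]-1*
pass> p6 X@[1]: -1[0]+1*
pass> p7 O@[0] terminal -1; root [6] d11
for X: play -1, pass +1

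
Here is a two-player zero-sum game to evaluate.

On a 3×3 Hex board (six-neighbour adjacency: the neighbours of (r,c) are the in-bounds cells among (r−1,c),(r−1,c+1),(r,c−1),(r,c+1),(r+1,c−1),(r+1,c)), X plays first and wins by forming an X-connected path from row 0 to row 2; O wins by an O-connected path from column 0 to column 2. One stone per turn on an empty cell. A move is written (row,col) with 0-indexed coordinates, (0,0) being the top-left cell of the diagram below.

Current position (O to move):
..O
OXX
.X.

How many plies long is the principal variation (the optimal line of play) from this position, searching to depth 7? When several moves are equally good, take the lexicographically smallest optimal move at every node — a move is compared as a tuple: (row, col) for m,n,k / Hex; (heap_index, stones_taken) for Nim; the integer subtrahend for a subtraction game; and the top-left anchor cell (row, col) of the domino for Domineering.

PV length from [..O/OXX/.X.]: 1 ply

ply 1, O at ..O/OXX/.X. | (0,0)=-1→O.O/OXX/.X.; (0,1)=+1→.OO/OXX/.X.*; (2,0)=-1→..O/OXX/OX.; (2,2)=-1→..O/OXX/.XO
ply 2: .OO/OXX/.X. is terminal -1 (X); from ..O/OXX/.X. depth 7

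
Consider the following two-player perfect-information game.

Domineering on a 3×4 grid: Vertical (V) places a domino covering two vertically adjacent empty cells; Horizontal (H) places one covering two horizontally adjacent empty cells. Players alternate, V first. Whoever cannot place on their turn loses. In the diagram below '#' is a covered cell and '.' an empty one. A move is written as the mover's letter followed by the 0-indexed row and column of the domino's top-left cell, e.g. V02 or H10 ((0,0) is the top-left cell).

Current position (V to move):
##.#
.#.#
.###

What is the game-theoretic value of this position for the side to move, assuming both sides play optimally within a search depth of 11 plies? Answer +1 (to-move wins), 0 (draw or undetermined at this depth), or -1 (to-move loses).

ply 1, V at ##.#/.#.#/.### | V02=+1→####/.###/.###*; V10=+1→##.#/##.#/####
ply 2: ####/.###/.### is terminal -1 (H); from ##.#/.#.#/.### depth 11

value(##.#/.#.#/.###, V) = +1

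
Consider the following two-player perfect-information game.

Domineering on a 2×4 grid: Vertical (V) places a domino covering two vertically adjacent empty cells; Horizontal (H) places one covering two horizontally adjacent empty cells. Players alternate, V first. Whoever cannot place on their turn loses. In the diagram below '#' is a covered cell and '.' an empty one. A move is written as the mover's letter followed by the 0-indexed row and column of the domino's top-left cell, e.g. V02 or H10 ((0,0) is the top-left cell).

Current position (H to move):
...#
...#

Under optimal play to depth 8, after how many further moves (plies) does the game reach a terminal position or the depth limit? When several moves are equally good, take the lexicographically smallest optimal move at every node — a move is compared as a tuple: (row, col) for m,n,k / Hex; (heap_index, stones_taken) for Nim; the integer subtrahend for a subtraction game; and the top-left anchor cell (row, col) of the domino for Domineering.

ply 1, H at ...#/...# | H00=+1→##.#/...#*; H01=+1→.###/...#; H10=+1→...#/##.#; H11=+1→...#/.###
ply 2, V at ##.#/...# | V02=-1→####/..##*
ply 3, H at ####/..## | H10=+1→####/####*
ply 4: ####/#### is terminal -1 (V); from ...#/...# depth 8

PV length from [...#/...#]: 3 plies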